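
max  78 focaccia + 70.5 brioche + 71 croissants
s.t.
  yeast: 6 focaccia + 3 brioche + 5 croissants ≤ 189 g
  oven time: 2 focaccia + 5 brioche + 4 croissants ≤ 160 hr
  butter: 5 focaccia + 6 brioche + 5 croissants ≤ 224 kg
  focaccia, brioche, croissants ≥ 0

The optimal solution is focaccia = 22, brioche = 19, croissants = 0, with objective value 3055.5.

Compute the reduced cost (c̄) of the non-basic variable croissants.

Check each constraint at x*: yeast 189/189 (tight); oven time 139/160 (slack 21); butter 224/224 (tight).
Since oven time is not tight, its dual is 0.
From A_Bᵀ y = c: 6·y_yeast + 5·y_butter = 78; 3·y_yeast + 6·y_butter = 70.5.
→ y_yeast = 5.5 and y_butter = 9.
Reduced cost of croissants: c₃ − yᵀa₃ = 71 − (5.5·5 + 9·5) = 71 − 72.5 = -1.5.

-1.5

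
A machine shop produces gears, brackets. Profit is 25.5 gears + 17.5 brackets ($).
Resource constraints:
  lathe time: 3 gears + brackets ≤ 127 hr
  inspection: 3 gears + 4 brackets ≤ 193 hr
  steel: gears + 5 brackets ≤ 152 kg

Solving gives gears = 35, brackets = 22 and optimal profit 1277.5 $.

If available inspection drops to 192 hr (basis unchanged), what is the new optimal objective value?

1274.5

At the optimum: lathe time uses 127 of 127 (binding); inspection uses 193 of 193 (binding); steel uses 145 of 152 (slack = 7).
Since steel is not tight, its dual is 0.
Dual feasibility on the basic columns requires 3·y_lathe time + 3·y_inspection = 25.5, 1·y_lathe time + 4·y_inspection = 17.5.
Solving: y_lathe time = 5.5, y_inspection = 3.
Δz = y_inspection·Δb = 3 × (-1) = -3, so new z* = 1277.5 − 3 = 1274.5.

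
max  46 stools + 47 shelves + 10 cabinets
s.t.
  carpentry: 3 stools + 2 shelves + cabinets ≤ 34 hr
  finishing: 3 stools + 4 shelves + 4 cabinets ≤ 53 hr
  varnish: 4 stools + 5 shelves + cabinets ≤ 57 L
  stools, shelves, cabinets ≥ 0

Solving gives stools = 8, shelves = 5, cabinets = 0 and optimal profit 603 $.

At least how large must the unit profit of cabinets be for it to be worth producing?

At the optimum: carpentry uses 34 of 34 (binding); finishing uses 44 of 53 (slack = 9); varnish uses 57 of 57 (binding).
Since finishing is not tight, its dual is 0.
Dual feasibility on the basic columns requires 3·y_carpentry + 4·y_varnish = 46, 2·y_carpentry + 5·y_varnish = 47.
Solving: y_carpentry = 6, y_varnish = 7.
cabinets enters the basis when its profit ≥ yᵀa₃ = 6·1 + 7·1 = 13.

13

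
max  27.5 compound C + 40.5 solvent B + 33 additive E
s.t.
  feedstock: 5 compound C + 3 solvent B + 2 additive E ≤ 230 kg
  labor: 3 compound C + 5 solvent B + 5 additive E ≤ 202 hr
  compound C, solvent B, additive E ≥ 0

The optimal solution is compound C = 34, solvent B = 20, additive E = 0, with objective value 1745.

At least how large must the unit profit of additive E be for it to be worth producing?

At the optimum: feedstock uses 230 of 230 (binding); labor uses 202 of 202 (binding).
From A_Bᵀ y = c: 5·y_feedstock + 3·y_labor = 27.5; 3·y_feedstock + 5·y_labor = 40.5.
→ y_feedstock = 1 and y_labor = 7.5.
additive E enters the basis when its profit ≥ yᵀa₃ = 1·2 + 7.5·5 = 39.5.

39.5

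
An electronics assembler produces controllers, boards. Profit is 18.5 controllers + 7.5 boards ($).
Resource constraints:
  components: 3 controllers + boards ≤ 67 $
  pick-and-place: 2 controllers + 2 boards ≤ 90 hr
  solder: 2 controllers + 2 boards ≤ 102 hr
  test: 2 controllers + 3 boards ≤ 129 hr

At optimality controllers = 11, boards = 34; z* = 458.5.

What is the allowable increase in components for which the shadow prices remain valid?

Binding constraints: components, pick-and-place. The basis is B = [[3,1],[2,2]] with det 4.
Per unit increase in components, x* moves by d = (0.5, -0.5).
The basis stays optimal until boards reaches 0; allowable increase = 68 $.

68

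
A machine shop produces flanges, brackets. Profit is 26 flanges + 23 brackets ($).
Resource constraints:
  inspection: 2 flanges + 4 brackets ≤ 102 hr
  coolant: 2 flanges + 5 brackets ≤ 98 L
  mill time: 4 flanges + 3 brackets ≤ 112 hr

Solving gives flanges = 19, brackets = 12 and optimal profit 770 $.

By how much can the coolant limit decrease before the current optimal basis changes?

42

Binding constraints: coolant, mill time. The basis is B = [[2,5],[4,3]] with det -14.
Per unit decrease in coolant, x* moves by d = (0.2143, -0.2857).
The basis stays optimal until brackets reaches 0; allowable decrease = 42 L.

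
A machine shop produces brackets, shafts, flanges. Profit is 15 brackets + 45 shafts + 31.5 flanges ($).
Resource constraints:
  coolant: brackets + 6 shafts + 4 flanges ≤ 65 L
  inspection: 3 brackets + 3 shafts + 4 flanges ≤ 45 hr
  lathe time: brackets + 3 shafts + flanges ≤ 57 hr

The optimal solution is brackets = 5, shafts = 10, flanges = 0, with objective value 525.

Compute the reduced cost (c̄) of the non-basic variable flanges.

-4.5

At the optimum: coolant uses 65 of 65 (binding); inspection uses 45 of 45 (binding); lathe time uses 35 of 57 (slack = 22).
By complementary slackness, y = 0 for the non-binding constraint.
Dual feasibility on the basic columns requires 1·y_coolant + 3·y_inspection = 15, 6·y_coolant + 3·y_inspection = 45.
This yields shadow prices y_coolant = 6, y_inspection = 3.
Reduced cost of flanges: c₃ − yᵀa₃ = 31.5 − (6·4 + 3·4) = 31.5 − 36 = -4.5.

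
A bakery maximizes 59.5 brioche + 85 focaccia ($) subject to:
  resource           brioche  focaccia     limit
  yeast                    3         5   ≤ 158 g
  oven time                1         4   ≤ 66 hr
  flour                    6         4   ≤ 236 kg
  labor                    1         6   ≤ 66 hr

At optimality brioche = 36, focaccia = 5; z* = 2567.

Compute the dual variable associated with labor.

8.5

At the optimum: yeast uses 133 of 158 (slack = 25); oven time uses 56 of 66 (slack = 10); flour uses 236 of 236 (binding); labor uses 66 of 66 (binding).
By complementary slackness, y = 0 for the non-binding constraints.
Dual feasibility on the basic columns requires 6·y_flour + 1·y_labor = 59.5, 4·y_flour + 6·y_labor = 85.
→ y_flour = 8.5 and y_labor = 8.5.
Shadow price of labor = 8.5.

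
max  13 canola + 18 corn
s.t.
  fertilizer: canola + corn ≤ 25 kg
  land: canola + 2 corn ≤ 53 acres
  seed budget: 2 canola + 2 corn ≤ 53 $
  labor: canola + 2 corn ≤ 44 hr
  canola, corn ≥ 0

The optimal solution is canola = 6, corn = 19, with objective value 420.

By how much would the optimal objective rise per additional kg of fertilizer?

8

At the optimum: fertilizer uses 25 of 25 (binding); land uses 44 of 53 (slack = 9); seed budget uses 50 of 53 (slack = 3); labor uses 44 of 44 (binding).
By complementary slackness, y = 0 for the non-binding constraints.
From A_Bᵀ y = c: 1·y_fertilizer + 1·y_labor = 13; 1·y_fertilizer + 2·y_labor = 18.
→ y_fertilizer = 8 and y_labor = 5.
Shadow price of fertilizer = 8.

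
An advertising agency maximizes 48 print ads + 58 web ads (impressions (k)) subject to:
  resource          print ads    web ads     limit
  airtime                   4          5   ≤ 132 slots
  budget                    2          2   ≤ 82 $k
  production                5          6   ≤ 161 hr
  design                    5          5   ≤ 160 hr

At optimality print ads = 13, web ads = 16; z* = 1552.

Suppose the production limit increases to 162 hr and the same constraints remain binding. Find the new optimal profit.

1560

Check each constraint at x*: airtime 132/132 (tight); budget 58/82 (slack 24); production 161/161 (tight); design 145/160 (slack 15).
By complementary slackness, y = 0 for the non-binding constraints.
The binding rows give the dual system: 4·y_airtime + 5·y_production = 48 and 5·y_airtime + 6·y_production = 58.
→ y_airtime = 2 and y_production = 8.
Δz = y_production·Δb = 8 × (1) = 8, so new z* = 1552 + 8 = 1560.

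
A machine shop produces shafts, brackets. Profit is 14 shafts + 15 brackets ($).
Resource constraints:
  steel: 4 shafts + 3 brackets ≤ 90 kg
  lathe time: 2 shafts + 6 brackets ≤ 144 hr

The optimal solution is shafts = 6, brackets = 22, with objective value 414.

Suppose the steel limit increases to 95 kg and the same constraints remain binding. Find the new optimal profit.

429

Check each constraint at x*: steel 90/90 (tight); lathe time 144/144 (tight).
From A_Bᵀ y = c: 4·y_steel + 2·y_lathe time = 14; 3·y_steel + 6·y_lathe time = 15.
→ y_steel = 3 and y_lathe time = 1.
Δz = y_steel·Δb = 3 × (5) = 15, so new z* = 414 + 15 = 429.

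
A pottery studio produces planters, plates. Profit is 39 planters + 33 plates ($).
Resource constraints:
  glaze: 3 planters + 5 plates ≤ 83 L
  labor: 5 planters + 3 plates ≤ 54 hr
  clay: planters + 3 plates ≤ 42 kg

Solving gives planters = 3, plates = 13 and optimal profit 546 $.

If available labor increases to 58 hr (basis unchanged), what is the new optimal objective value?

574

Binding: labor and clay. Non-binding: glaze (9 unused).
Since glaze is not tight, its dual is 0.
Dual feasibility on the basic columns requires 5·y_labor + 1·y_clay = 39, 3·y_labor + 3·y_clay = 33.
This yields shadow prices y_labor = 7, y_clay = 4.
Δz = y_labor·Δb = 7 × (4) = 28, so new z* = 546 + 28 = 574.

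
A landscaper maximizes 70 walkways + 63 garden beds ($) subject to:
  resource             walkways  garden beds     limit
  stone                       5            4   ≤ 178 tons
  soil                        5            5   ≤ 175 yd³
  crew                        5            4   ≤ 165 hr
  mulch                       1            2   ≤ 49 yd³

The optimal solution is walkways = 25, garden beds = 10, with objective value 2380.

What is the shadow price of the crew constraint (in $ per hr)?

Binding: soil and crew. Non-binding: stone (13 unused), mulch (4 unused).
By complementary slackness, y = 0 for the non-binding constraints.
The binding rows give the dual system: 5·y_soil + 5·y_crew = 70 and 5·y_soil + 4·y_crew = 63.
Solving: y_soil = 7, y_crew = 7.
Shadow price of crew = 7.

7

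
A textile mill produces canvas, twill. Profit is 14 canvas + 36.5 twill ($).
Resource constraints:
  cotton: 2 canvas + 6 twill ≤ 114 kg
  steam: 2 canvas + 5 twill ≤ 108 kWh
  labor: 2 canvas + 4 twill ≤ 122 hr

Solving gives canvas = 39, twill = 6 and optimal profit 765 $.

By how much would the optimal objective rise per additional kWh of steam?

At the optimum: cotton uses 114 of 114 (binding); steam uses 108 of 108 (binding); labor uses 102 of 122 (slack = 20).
By complementary slackness, y = 0 for the non-binding constraint.
From A_Bᵀ y = c: 2·y_cotton + 2·y_steam = 14; 6·y_cotton + 5·y_steam = 36.5.
Solving: y_cotton = 1.5, y_steam = 5.5.
Shadow price of steam = 5.5.

5.5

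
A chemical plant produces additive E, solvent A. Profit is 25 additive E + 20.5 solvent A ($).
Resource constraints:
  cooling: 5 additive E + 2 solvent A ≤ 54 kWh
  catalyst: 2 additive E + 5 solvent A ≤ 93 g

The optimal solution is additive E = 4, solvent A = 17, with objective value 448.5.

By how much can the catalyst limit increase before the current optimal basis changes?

42

Binding constraints: cooling, catalyst. The basis is B = [[5,2],[2,5]] with det 21.
Per unit increase in catalyst, x* moves by d = (-0.0952, 0.2381).
The basis stays optimal until additive E reaches 0; allowable increase = 42 g.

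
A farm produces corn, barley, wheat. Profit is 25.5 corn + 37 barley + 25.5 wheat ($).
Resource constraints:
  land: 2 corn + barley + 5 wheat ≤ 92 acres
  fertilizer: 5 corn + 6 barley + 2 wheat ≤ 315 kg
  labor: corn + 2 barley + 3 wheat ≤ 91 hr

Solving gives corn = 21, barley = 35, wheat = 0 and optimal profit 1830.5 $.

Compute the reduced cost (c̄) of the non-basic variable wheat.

At the optimum: land uses 77 of 92 (slack = 15); fertilizer uses 315 of 315 (binding); labor uses 91 of 91 (binding).
Since land is not tight, its dual is 0.
Dual feasibility on the basic columns requires 5·y_fertilizer + 1·y_labor = 25.5, 6·y_fertilizer + 2·y_labor = 37.
→ y_fertilizer = 3.5 and y_labor = 8.
Reduced cost of wheat: c₃ − yᵀa₃ = 25.5 − (3.5·2 + 8·3) = 25.5 − 31 = -5.5.

-5.5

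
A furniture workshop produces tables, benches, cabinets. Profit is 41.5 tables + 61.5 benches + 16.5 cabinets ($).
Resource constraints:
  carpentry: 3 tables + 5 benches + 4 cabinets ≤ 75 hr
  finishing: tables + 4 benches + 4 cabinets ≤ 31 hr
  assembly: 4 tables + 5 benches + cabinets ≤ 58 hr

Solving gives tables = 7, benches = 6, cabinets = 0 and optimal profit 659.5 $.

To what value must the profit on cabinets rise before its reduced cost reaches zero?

23.5

At the optimum: carpentry uses 51 of 75 (slack = 24); finishing uses 31 of 31 (binding); assembly uses 58 of 58 (binding).
Since carpentry is not tight, its dual is 0.
The binding rows give the dual system: 1·y_finishing + 4·y_assembly = 41.5 and 4·y_finishing + 5·y_assembly = 61.5.
This yields shadow prices y_finishing = 3.5, y_assembly = 9.5.
cabinets enters the basis when its profit ≥ yᵀa₃ = 3.5·4 + 9.5·1 = 23.5.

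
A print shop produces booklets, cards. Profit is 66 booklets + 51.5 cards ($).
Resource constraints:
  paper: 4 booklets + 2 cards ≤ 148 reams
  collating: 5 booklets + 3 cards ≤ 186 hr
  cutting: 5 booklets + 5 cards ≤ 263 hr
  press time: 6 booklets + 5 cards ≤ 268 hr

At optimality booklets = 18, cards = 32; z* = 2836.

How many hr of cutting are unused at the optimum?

13

cutting used = 5·18 + 5·32 = 250; slack = 263 − 250 = 13.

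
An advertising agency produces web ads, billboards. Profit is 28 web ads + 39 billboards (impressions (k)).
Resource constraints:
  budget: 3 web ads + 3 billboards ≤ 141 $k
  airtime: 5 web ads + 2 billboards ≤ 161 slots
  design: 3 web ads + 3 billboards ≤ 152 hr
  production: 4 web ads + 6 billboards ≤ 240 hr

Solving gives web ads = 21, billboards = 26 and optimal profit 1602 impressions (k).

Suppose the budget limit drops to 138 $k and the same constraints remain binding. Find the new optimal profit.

1596

At the optimum: budget uses 141 of 141 (binding); airtime uses 157 of 161 (slack = 4); design uses 141 of 152 (slack = 11); production uses 240 of 240 (binding).
By complementary slackness, y = 0 for the non-binding constraints.
From A_Bᵀ y = c: 3·y_budget + 4·y_production = 28; 3·y_budget + 6·y_production = 39.
This yields shadow prices y_budget = 2, y_production = 5.5.
Δz = y_budget·Δb = 2 × (-3) = -6, so new z* = 1602 − 6 = 1596.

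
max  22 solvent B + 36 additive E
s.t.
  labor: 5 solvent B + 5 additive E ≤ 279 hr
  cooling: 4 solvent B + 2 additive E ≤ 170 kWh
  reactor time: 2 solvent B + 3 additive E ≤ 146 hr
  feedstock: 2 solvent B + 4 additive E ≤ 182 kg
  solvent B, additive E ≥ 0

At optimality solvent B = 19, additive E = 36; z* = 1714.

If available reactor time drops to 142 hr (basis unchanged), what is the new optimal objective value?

Check each constraint at x*: labor 275/279 (slack 4); cooling 148/170 (slack 22); reactor time 146/146 (tight); feedstock 182/182 (tight).
By complementary slackness, y = 0 for the non-binding constraints.
Dual feasibility on the basic columns requires 2·y_reactor time + 2·y_feedstock = 22, 3·y_reactor time + 4·y_feedstock = 36.
→ y_reactor time = 8 and y_feedstock = 3.
Δz = y_reactor time·Δb = 8 × (-4) = -32, so new z* = 1714 − 32 = 1682.

1682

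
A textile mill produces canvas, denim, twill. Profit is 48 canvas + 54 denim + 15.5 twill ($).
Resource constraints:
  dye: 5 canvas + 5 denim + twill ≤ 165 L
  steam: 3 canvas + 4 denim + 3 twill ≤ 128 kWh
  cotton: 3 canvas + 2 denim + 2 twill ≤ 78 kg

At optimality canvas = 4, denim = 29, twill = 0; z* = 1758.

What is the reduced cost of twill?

Check each constraint at x*: dye 165/165 (tight); steam 128/128 (tight); cotton 70/78 (slack 8).
Since cotton is not tight, its dual is 0.
From A_Bᵀ y = c: 5·y_dye + 3·y_steam = 48; 5·y_dye + 4·y_steam = 54.
This yields shadow prices y_dye = 6, y_steam = 6.
Reduced cost of twill: c₃ − yᵀa₃ = 15.5 − (6·1 + 6·3) = 15.5 − 24 = -8.5.

-8.5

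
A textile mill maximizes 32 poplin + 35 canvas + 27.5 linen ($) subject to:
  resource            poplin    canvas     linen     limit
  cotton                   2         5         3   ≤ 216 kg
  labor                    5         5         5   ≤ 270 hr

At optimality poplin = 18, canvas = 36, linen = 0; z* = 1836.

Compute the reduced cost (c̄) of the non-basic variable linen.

-5.5

Both cotton and labor are binding at x*.
Dual feasibility on the basic columns requires 2·y_cotton + 5·y_labor = 32, 5·y_cotton + 5·y_labor = 35.
This yields shadow prices y_cotton = 1, y_labor = 6.
Reduced cost of linen: c₃ − yᵀa₃ = 27.5 − (1·3 + 6·5) = 27.5 − 33 = -5.5.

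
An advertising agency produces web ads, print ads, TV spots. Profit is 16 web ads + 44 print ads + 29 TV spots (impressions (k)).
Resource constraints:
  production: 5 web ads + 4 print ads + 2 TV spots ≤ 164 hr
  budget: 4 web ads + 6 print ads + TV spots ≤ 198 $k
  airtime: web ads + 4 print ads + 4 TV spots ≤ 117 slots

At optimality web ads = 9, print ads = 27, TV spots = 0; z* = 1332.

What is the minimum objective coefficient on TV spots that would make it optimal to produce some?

34

At the optimum: production uses 153 of 164 (slack = 11); budget uses 198 of 198 (binding); airtime uses 117 of 117 (binding).
Slack constraints have shadow price 0 (complementary slackness).
Dual feasibility on the basic columns requires 4·y_budget + 1·y_airtime = 16, 6·y_budget + 4·y_airtime = 44.
This yields shadow prices y_budget = 2, y_airtime = 8.
TV spots enters the basis when its profit ≥ yᵀa₃ = 2·1 + 8·4 = 34.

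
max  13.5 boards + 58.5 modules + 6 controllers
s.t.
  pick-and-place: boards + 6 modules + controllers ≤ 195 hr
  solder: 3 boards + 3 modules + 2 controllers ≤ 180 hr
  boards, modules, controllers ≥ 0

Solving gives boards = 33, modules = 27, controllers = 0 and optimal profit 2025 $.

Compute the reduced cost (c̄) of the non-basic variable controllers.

Both pick-and-place and solder are binding at x*.
The binding rows give the dual system: 1·y_pick-and-place + 3·y_solder = 13.5 and 6·y_pick-and-place + 3·y_solder = 58.5.
This yields shadow prices y_pick-and-place = 9, y_solder = 1.5.
Reduced cost of controllers: c₃ − yᵀa₃ = 6 − (9·1 + 1.5·2) = 6 − 12 = -6.

-6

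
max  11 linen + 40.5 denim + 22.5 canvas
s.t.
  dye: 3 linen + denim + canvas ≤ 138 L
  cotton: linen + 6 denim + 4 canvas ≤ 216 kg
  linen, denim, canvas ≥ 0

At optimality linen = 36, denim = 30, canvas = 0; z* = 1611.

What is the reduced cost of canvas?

-5

At the optimum: dye uses 138 of 138 (binding); cotton uses 216 of 216 (binding).
The binding rows give the dual system: 3·y_dye + 1·y_cotton = 11 and 1·y_dye + 6·y_cotton = 40.5.
→ y_dye = 1.5 and y_cotton = 6.5.
Reduced cost of canvas: c₃ − yᵀa₃ = 22.5 − (1.5·1 + 6.5·4) = 22.5 − 27.5 = -5.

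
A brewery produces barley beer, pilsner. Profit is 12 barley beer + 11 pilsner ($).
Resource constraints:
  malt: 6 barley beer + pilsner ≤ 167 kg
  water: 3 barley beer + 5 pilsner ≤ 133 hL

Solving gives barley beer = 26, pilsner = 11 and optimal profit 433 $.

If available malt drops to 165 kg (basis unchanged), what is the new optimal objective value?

Both malt and water are binding at x*.
From A_Bᵀ y = c: 6·y_malt + 3·y_water = 12; 1·y_malt + 5·y_water = 11.
→ y_malt = 1 and y_water = 2.
Δz = y_malt·Δb = 1 × (-2) = -2, so new z* = 433 − 2 = 431.

431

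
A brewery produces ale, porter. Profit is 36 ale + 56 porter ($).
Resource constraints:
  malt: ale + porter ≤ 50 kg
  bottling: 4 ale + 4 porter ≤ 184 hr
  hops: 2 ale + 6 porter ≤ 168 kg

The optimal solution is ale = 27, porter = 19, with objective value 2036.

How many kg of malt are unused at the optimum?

malt used = 1·27 + 1·19 = 46; slack = 50 − 46 = 4.

4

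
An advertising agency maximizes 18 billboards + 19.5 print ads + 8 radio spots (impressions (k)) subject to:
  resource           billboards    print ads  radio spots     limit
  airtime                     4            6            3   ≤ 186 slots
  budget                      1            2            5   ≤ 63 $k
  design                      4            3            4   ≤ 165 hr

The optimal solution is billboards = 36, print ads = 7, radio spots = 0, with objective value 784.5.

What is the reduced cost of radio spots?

-8

Check each constraint at x*: airtime 186/186 (tight); budget 50/63 (slack 13); design 165/165 (tight).
Since budget is not tight, its dual is 0.
From A_Bᵀ y = c: 4·y_airtime + 4·y_design = 18; 6·y_airtime + 3·y_design = 19.5.
Solving: y_airtime = 2, y_design = 2.5.
Reduced cost of radio spots: c₃ − yᵀa₃ = 8 − (2·3 + 2.5·4) = 8 − 16 = -8.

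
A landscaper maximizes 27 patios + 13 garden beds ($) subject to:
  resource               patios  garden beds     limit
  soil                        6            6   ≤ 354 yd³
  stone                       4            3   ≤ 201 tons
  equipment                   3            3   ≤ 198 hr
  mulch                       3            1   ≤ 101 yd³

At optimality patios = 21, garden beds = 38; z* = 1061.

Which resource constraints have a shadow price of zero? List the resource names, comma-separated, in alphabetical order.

equipment, stone

soil: 354/354 (binding)
stone: 198/201 (slack 3)
equipment: 177/198 (slack 21)
mulch: 101/101 (binding)
By complementary slackness, a constraint with positive slack has shadow price 0 → equipment, stone.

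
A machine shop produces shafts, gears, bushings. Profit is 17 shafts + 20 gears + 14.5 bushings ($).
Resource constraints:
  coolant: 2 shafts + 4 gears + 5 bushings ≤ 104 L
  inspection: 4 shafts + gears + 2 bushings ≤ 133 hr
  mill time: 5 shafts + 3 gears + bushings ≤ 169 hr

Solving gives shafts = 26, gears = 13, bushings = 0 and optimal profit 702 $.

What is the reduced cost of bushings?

Binding: coolant and mill time. Non-binding: inspection (16 unused).
Since inspection is not tight, its dual is 0.
The binding rows give the dual system: 2·y_coolant + 5·y_mill time = 17 and 4·y_coolant + 3·y_mill time = 20.
Solving: y_coolant = 3.5, y_mill time = 2.
Reduced cost of bushings: c₃ − yᵀa₃ = 14.5 − (3.5·5 + 2·1) = 14.5 − 19.5 = -5.

-5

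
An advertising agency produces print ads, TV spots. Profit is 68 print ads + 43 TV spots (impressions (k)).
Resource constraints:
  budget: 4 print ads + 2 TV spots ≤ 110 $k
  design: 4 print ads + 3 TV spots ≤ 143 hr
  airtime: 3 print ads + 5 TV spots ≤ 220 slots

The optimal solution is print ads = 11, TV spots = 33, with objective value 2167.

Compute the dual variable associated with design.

At the optimum: budget uses 110 of 110 (binding); design uses 143 of 143 (binding); airtime uses 198 of 220 (slack = 22).
By complementary slackness, y = 0 for the non-binding constraint.
The binding rows give the dual system: 4·y_budget + 4·y_design = 68 and 2·y_budget + 3·y_design = 43.
→ y_budget = 8 and y_design = 9.
Shadow price of design = 9.

9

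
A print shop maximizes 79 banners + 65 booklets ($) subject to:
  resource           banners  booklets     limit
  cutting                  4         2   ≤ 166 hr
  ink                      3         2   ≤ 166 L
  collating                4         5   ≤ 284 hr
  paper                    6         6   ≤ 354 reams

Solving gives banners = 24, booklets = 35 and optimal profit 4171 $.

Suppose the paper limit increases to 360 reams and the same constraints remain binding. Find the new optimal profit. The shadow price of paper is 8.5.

4222

Δb = 6, so new z* = 4171 + (8.5)·(6) = 4171 + 51 = 4222.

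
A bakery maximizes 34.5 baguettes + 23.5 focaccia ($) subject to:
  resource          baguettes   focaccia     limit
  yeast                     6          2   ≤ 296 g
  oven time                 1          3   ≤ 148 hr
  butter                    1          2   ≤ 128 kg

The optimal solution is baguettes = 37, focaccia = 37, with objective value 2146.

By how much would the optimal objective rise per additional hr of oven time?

4.5

Binding: yeast and oven time. Non-binding: butter (17 unused).
Since butter is not tight, its dual is 0.
From A_Bᵀ y = c: 6·y_yeast + 1·y_oven time = 34.5; 2·y_yeast + 3·y_oven time = 23.5.
→ y_yeast = 5 and y_oven time = 4.5.
Shadow price of oven time = 4.5.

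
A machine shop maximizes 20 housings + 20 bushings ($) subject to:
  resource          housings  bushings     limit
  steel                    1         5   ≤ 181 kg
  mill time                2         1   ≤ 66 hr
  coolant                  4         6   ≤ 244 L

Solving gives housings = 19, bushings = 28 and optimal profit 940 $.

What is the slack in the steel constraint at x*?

22

steel used = 1·19 + 5·28 = 159; slack = 181 − 159 = 22.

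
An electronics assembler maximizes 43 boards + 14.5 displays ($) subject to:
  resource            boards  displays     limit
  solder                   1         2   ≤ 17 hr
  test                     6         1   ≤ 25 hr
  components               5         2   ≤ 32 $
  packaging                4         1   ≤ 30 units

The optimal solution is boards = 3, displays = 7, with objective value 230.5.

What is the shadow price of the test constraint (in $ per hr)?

6.5

At the optimum: solder uses 17 of 17 (binding); test uses 25 of 25 (binding); components uses 29 of 32 (slack = 3); packaging uses 19 of 30 (slack = 11).
Since components, packaging are not tight, their duals are 0.
From A_Bᵀ y = c: 1·y_solder + 6·y_test = 43; 2·y_solder + 1·y_test = 14.5.
→ y_solder = 4 and y_test = 6.5.
Shadow price of test = 6.5.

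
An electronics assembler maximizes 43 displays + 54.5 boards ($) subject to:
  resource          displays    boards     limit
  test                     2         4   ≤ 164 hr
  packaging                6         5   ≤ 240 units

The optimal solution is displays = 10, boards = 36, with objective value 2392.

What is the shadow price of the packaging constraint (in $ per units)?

4.5

Both test and packaging are binding at x*.
The binding rows give the dual system: 2·y_test + 6·y_packaging = 43 and 4·y_test + 5·y_packaging = 54.5.
Solving: y_test = 8, y_packaging = 4.5.
Shadow price of packaging = 4.5.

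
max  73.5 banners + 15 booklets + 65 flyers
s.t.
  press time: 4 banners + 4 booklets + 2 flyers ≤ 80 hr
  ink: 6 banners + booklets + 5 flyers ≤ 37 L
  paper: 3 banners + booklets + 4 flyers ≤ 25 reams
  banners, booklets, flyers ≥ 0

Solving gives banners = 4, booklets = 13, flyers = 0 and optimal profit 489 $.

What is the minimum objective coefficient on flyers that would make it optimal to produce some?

69.5

Check each constraint at x*: press time 68/80 (slack 12); ink 37/37 (tight); paper 25/25 (tight).
By complementary slackness, y = 0 for the non-binding constraint.
From A_Bᵀ y = c: 6·y_ink + 3·y_paper = 73.5; 1·y_ink + 1·y_paper = 15.
Solving: y_ink = 9.5, y_paper = 5.5.
flyers enters the basis when its profit ≥ yᵀa₃ = 9.5·5 + 5.5·4 = 69.5.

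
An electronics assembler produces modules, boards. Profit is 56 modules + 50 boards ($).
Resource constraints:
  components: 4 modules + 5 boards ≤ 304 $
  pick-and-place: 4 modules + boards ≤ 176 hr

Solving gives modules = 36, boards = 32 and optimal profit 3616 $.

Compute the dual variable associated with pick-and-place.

5

Check each constraint at x*: components 304/304 (tight); pick-and-place 176/176 (tight).
Dual feasibility on the basic columns requires 4·y_components + 4·y_pick-and-place = 56, 5·y_components + 1·y_pick-and-place = 50.
This yields shadow prices y_components = 9, y_pick-and-place = 5.
Shadow price of pick-and-place = 5.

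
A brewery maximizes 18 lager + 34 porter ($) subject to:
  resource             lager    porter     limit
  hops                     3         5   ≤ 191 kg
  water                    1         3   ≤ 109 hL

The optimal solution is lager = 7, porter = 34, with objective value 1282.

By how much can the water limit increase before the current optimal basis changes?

5.6

Binding constraints: hops, water. The basis is B = [[3,5],[1,3]] with det 4.
Per unit increase in water, x* moves by d = (-1.25, 0.75).
The basis stays optimal until lager reaches 0; allowable increase = 5.6 hL.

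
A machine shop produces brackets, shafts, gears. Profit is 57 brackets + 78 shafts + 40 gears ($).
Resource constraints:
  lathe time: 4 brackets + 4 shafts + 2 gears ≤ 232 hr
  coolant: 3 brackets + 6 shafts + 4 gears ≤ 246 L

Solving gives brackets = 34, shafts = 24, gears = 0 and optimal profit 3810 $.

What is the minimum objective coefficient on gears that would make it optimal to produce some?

46

Both lathe time and coolant are binding at x*.
From A_Bᵀ y = c: 4·y_lathe time + 3·y_coolant = 57; 4·y_lathe time + 6·y_coolant = 78.
Solving: y_lathe time = 9, y_coolant = 7.
gears enters the basis when its profit ≥ yᵀa₃ = 9·2 + 7·4 = 46.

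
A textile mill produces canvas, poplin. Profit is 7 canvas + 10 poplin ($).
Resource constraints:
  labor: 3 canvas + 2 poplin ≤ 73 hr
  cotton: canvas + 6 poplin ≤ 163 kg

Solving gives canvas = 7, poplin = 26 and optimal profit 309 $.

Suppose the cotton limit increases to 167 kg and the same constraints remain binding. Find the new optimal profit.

At the optimum: labor uses 73 of 73 (binding); cotton uses 163 of 163 (binding).
Dual feasibility on the basic columns requires 3·y_labor + 1·y_cotton = 7, 2·y_labor + 6·y_cotton = 10.
This yields shadow prices y_labor = 2, y_cotton = 1.
Δz = y_cotton·Δb = 1 × (4) = 4, so new z* = 309 + 4 = 313.

313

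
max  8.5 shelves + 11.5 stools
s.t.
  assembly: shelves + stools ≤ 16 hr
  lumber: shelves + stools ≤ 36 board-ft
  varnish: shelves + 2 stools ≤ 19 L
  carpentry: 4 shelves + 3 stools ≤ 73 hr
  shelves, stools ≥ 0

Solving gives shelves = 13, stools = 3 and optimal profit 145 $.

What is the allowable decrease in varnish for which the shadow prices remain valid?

3

Binding constraints: assembly, varnish. The basis is B = [[1,1],[1,2]] with det 1.
Per unit decrease in varnish, x* moves by d = (1, -1).
The basis stays optimal until stools reaches 0; allowable decrease = 3 L.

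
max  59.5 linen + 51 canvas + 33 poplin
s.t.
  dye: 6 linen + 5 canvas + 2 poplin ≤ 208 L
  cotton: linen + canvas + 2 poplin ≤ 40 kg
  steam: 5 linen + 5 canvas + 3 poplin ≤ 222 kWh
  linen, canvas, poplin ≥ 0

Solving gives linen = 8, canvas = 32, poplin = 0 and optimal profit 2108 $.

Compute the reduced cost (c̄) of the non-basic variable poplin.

Check each constraint at x*: dye 208/208 (tight); cotton 40/40 (tight); steam 200/222 (slack 22).
Slack constraints have shadow price 0 (complementary slackness).
The binding rows give the dual system: 6·y_dye + 1·y_cotton = 59.5 and 5·y_dye + 1·y_cotton = 51.
→ y_dye = 8.5 and y_cotton = 8.5.
Reduced cost of poplin: c₃ − yᵀa₃ = 33 − (8.5·2 + 8.5·2) = 33 − 34 = -1.

-1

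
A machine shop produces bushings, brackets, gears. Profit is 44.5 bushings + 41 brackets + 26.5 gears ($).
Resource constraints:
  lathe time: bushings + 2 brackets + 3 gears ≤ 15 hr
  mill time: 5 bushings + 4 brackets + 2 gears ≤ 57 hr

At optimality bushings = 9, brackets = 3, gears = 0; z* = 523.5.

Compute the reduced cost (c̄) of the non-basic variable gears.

-3

Check each constraint at x*: lathe time 15/15 (tight); mill time 57/57 (tight).
From A_Bᵀ y = c: 1·y_lathe time + 5·y_mill time = 44.5; 2·y_lathe time + 4·y_mill time = 41.
→ y_lathe time = 4.5 and y_mill time = 8.
Reduced cost of gears: c₃ − yᵀa₃ = 26.5 − (4.5·3 + 8·2) = 26.5 − 29.5 = -3.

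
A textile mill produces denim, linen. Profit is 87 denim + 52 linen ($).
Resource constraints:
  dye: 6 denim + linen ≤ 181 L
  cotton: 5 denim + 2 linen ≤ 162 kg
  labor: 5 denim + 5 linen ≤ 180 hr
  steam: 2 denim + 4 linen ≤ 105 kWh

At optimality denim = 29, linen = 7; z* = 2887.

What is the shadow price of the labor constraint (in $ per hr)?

9

At the optimum: dye uses 181 of 181 (binding); cotton uses 159 of 162 (slack = 3); labor uses 180 of 180 (binding); steam uses 86 of 105 (slack = 19).
By complementary slackness, y = 0 for the non-binding constraints.
Dual feasibility on the basic columns requires 6·y_dye + 5·y_labor = 87, 1·y_dye + 5·y_labor = 52.
→ y_dye = 7 and y_labor = 9.
Shadow price of labor = 9.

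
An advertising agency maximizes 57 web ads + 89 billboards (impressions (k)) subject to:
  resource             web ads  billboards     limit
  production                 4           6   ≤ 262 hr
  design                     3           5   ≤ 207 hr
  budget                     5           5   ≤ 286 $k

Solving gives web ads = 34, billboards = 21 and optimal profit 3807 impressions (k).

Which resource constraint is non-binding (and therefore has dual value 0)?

production: 262/262 (binding)
design: 207/207 (binding)
budget: 275/286 (slack 11)
By complementary slackness, a constraint with positive slack has shadow price 0 → budget.

budget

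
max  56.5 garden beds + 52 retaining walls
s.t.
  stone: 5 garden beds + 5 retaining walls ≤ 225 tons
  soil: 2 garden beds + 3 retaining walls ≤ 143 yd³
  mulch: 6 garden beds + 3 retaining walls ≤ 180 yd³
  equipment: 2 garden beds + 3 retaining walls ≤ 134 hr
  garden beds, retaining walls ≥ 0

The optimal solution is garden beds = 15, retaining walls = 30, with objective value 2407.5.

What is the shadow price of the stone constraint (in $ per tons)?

9.5

Check each constraint at x*: stone 225/225 (tight); soil 120/143 (slack 23); mulch 180/180 (tight); equipment 120/134 (slack 14).
Slack constraints have shadow price 0 (complementary slackness).
From A_Bᵀ y = c: 5·y_stone + 6·y_mulch = 56.5; 5·y_stone + 3·y_mulch = 52.
Solving: y_stone = 9.5, y_mulch = 1.5.
Shadow price of stone = 9.5.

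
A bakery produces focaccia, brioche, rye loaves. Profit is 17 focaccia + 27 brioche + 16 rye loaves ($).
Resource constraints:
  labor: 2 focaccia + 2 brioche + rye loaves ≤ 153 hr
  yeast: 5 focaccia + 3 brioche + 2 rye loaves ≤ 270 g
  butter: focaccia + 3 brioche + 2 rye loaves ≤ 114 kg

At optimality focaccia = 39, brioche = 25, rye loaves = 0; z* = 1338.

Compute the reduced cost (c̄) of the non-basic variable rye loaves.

Binding: yeast and butter. Non-binding: labor (25 unused).
Slack constraints have shadow price 0 (complementary slackness).
From A_Bᵀ y = c: 5·y_yeast + 1·y_butter = 17; 3·y_yeast + 3·y_butter = 27.
→ y_yeast = 2 and y_butter = 7.
Reduced cost of rye loaves: c₃ − yᵀa₃ = 16 − (2·2 + 7·2) = 16 − 18 = -2.

-2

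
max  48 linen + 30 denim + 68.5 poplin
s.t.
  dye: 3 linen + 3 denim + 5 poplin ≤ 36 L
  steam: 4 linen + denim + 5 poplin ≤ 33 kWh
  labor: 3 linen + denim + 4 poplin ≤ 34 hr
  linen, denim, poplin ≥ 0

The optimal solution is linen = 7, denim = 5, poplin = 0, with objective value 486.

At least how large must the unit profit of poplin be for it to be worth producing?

70

Binding: dye and steam. Non-binding: labor (8 unused).
By complementary slackness, y = 0 for the non-binding constraint.
Dual feasibility on the basic columns requires 3·y_dye + 4·y_steam = 48, 3·y_dye + 1·y_steam = 30.
Solving: y_dye = 8, y_steam = 6.
poplin enters the basis when its profit ≥ yᵀa₃ = 8·5 + 6·5 = 70.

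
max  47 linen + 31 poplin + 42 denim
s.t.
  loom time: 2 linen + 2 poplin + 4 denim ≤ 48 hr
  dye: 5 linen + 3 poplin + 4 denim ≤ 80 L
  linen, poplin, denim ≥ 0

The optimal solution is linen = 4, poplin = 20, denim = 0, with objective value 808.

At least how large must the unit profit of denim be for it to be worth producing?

46

At the optimum: loom time uses 48 of 48 (binding); dye uses 80 of 80 (binding).
The binding rows give the dual system: 2·y_loom time + 5·y_dye = 47 and 2·y_loom time + 3·y_dye = 31.
→ y_loom time = 3.5 and y_dye = 8.
denim enters the basis when its profit ≥ yᵀa₃ = 3.5·4 + 8·4 = 46.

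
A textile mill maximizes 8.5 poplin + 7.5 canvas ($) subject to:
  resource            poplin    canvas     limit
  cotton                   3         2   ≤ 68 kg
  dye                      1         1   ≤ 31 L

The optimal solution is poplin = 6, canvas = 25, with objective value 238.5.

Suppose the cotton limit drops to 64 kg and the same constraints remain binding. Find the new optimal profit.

Check each constraint at x*: cotton 68/68 (tight); dye 31/31 (tight).
From A_Bᵀ y = c: 3·y_cotton + 1·y_dye = 8.5; 2·y_cotton + 1·y_dye = 7.5.
Solving: y_cotton = 1, y_dye = 5.5.
Δz = y_cotton·Δb = 1 × (-4) = -4, so new z* = 238.5 − 4 = 234.5.

234.5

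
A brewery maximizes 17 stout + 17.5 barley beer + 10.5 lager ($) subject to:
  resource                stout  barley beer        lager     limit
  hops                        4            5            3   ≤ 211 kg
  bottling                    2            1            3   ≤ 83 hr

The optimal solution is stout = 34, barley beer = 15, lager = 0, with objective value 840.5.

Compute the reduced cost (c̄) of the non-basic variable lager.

-6

At the optimum: hops uses 211 of 211 (binding); bottling uses 83 of 83 (binding).
The binding rows give the dual system: 4·y_hops + 2·y_bottling = 17 and 5·y_hops + 1·y_bottling = 17.5.
Solving: y_hops = 3, y_bottling = 2.5.
Reduced cost of lager: c₃ − yᵀa₃ = 10.5 − (3·3 + 2.5·3) = 10.5 − 16.5 = -6.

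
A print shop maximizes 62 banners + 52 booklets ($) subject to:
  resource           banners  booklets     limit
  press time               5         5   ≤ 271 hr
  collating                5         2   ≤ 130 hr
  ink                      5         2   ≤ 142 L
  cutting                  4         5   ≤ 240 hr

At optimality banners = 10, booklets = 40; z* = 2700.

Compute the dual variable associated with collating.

6

Binding: collating and cutting. Non-binding: press time (21 unused), ink (12 unused).
Slack constraints have shadow price 0 (complementary slackness).
The binding rows give the dual system: 5·y_collating + 4·y_cutting = 62 and 2·y_collating + 5·y_cutting = 52.
Solving: y_collating = 6, y_cutting = 8.
Shadow price of collating = 6.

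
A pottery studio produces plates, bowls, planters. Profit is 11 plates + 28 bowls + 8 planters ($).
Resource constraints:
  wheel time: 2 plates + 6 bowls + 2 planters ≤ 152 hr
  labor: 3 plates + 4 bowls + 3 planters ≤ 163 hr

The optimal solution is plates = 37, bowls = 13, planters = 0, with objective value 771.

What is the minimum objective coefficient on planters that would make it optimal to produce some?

11

At the optimum: wheel time uses 152 of 152 (binding); labor uses 163 of 163 (binding).
From A_Bᵀ y = c: 2·y_wheel time + 3·y_labor = 11; 6·y_wheel time + 4·y_labor = 28.
This yields shadow prices y_wheel time = 4, y_labor = 1.
planters enters the basis when its profit ≥ yᵀa₃ = 4·2 + 1·3 = 11.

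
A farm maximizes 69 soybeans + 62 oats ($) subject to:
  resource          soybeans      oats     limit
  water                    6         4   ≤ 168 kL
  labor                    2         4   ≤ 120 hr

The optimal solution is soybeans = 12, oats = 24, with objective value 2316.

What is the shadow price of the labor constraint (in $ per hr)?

At the optimum: water uses 168 of 168 (binding); labor uses 120 of 120 (binding).
Dual feasibility on the basic columns requires 6·y_water + 2·y_labor = 69, 4·y_water + 4·y_labor = 62.
This yields shadow prices y_water = 9.5, y_labor = 6.
Shadow price of labor = 6.

6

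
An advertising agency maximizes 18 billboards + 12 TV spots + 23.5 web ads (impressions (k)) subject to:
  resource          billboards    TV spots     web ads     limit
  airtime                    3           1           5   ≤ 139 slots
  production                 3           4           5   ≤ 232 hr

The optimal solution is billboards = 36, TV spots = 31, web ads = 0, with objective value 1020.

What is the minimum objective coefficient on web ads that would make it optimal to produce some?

Check each constraint at x*: airtime 139/139 (tight); production 232/232 (tight).
From A_Bᵀ y = c: 3·y_airtime + 3·y_production = 18; 1·y_airtime + 4·y_production = 12.
→ y_airtime = 4 and y_production = 2.
web ads enters the basis when its profit ≥ yᵀa₃ = 4·5 + 2·5 = 30.

30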